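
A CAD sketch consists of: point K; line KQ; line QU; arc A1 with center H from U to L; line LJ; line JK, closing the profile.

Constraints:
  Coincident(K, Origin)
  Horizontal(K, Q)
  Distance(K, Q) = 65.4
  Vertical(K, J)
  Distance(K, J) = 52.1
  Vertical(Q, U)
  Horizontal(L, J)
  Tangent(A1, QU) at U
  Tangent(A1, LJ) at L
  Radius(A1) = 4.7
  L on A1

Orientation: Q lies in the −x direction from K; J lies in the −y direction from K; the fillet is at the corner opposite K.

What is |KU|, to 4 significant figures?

80.77

K is at the origin; K and Q share the same y with |KQ| = 65.4 and Q on the −x side, so Q = (-65.40, 0.000). KJ is vertical with |KJ| = 52.1 and J on the −y side, so J = (0.000, -52.10). The virtual corner opposite K is at (-65.40, -52.10). Since A1 is tangent to QU there, HU ⟂ QU and A1 meets LJ tangentially, so HL is at right angles to LJ, with radius 4.7, so the center H sits 4.7 in from both sides at H = (-60.70, -47.40). That places the tangent points at U = (-65.40, -47.40) on QU and L = (-60.70, -52.10) on LJ. Then |KU| = |U − K| = 80.77.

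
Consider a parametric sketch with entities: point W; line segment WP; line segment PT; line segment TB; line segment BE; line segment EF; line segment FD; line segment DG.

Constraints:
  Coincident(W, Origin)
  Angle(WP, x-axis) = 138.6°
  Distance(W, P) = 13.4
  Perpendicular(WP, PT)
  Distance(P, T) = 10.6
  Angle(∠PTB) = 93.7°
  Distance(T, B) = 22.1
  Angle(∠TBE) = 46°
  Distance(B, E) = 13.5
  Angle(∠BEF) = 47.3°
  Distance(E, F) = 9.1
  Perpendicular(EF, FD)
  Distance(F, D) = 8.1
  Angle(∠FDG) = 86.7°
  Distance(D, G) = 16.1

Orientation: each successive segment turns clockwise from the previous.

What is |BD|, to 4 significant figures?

1.822

∠BEF = 47.3° gives EF at 55.60° from the x-axis; with |EF| = 9.1, F = (6.227, 8.858). EF ⟂ FD, so FD runs at -34.40°; with |FD| = 8.1, D = (12.91, 4.282). Then |BD| = |D − B| = 1.822.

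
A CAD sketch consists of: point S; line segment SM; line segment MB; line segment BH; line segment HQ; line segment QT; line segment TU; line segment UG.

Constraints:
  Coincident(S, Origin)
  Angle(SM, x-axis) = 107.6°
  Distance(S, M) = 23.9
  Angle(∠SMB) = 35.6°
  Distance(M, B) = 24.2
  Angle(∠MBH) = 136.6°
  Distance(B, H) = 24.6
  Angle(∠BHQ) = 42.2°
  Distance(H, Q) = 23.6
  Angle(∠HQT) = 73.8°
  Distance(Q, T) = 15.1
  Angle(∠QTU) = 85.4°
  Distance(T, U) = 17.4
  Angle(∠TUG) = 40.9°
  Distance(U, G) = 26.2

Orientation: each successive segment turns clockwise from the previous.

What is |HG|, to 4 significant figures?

27.73

S is at the origin; SM runs at 107.6° with length 23.9, so M = (-7.227, 22.78). ∠SMB = 35.6° gives MB at -36.80° from the x-axis; with |MB| = 24.2, B = (12.15, 8.285). ∠MBH = 136.6° gives BH at -80.20° from the x-axis; with |BH| = 24.6, H = (16.34, -15.96). ∠BHQ = 42.2° gives HQ at 142.0° from the x-axis; with |HQ| = 23.6, Q = (-2.259, -1.427). ∠HQT = 73.8° gives QT at 35.80° from the x-axis; with |QT| = 15.1, T = (9.988, 7.406). ∠QTU = 85.4° gives TU at -58.80° from the x-axis; with |TU| = 17.4, U = (19.00, -7.477). ∠TUG = 40.9° gives UG at 162.1° from the x-axis; with |UG| = 26.2, G = (-5.930, 0.5757). Then |HG| = |G − H| = 27.73.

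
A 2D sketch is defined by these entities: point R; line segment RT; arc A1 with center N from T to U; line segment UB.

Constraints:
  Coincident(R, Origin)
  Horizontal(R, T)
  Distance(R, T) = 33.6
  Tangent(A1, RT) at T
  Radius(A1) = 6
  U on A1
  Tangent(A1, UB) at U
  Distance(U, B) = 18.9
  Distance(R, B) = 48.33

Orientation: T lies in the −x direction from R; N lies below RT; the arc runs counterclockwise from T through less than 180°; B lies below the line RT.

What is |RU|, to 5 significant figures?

39.896

Checks: |NU| = 6.000 ✓; ∠(NU, UB) = 90.00° ✓; |UB| = 18.90 ✓; |RB| = 48.33 ✓.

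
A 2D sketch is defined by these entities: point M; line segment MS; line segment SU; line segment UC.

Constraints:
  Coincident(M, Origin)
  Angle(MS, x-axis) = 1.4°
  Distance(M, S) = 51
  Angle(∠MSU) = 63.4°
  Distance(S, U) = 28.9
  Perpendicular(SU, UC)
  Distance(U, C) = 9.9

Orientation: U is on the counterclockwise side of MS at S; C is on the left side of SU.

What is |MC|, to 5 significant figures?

36.213

M is at the origin; MS runs at 1.4° with length 51.0, so S = 51.0·(cos 1.4°, sin 1.4°) = (50.985, 1.2460). ∠MSU = 63.4°, so SU runs at 1.4° + (180° − 63.4°) = 118.00° from the x-axis; with |SU| = 28.9, U = S + 28.9·(cos 118.00°, sin 118.00°) = (37.417, 26.763). SU ⟂ UC; with |UC| = 9.9 on the left of SU, C = U + 9.9·(-0.88295, -0.46947) = (28.676, 22.115). Then |MC| = |C − M| = 36.213.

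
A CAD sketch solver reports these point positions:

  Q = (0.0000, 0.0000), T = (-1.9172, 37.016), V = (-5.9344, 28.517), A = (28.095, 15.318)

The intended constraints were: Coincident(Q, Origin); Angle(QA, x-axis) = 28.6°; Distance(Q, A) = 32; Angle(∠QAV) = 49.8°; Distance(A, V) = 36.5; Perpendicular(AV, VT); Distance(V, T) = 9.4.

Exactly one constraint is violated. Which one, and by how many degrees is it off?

Perpendicular(AV, VT) — off by 4.10°.

Q = (0.00, 0.00) ✓; QA at 28.60° ✓; |QA| = 32.00 ✓; ∠QAV = 49.80° ✓; |AV| = 36.50 ✓; ∠(AV, VT) = 94.10° ✗; |VT| = 9.401 ✓.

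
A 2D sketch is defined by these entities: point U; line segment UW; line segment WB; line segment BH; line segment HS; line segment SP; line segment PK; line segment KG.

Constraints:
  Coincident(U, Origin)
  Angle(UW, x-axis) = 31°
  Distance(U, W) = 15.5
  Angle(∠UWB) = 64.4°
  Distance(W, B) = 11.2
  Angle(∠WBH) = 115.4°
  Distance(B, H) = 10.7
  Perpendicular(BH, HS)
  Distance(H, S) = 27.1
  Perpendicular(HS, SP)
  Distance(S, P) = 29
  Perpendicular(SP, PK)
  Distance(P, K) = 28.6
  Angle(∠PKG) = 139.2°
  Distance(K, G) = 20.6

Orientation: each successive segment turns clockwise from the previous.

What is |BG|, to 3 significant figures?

17.8

U is at the origin; UW runs at 31.0° with length 15.5, so W = (13.3, 7.98). ∠UWB = 64.4° gives WB at -84.6° from the x-axis; with |WB| = 11.2, B = (14.3, -3.17). ∠WBH = 115.4° gives BH at -149° from the x-axis; with |BH| = 10.7, H = (5.15, -8.65). BH is perpendicular to HS, so HS runs at 121°; with |HS| = 27.1, S = (-8.73, 14.6). HS ⟂ SP, so SP runs at 30.8°; with |SP| = 29.0, P = (16.2, 29.5). SP ⟂ PK, so PK runs at -59.2°; with |PK| = 28.6, K = (30.8, 4.91). ∠PKG = 139.2° gives KG at -100° from the x-axis; with |KG| = 20.6, G = (27.2, -15.4). Then |BG| = |G − B| = 17.8.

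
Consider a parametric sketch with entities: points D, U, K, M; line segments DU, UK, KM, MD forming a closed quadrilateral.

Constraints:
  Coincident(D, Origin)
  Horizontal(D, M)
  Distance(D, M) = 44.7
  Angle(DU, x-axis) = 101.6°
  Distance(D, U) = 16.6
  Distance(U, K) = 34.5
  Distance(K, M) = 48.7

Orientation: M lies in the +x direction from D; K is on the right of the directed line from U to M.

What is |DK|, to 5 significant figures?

18.129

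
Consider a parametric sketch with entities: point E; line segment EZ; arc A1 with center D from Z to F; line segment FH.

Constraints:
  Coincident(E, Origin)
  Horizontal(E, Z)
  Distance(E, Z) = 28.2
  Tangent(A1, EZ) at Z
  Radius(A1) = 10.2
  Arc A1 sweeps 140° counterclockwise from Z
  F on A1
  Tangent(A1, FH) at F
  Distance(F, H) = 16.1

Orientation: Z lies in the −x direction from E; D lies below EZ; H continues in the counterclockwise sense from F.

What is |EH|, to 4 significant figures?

36.16

E is at the origin; E and Z share the same y with |EZ| = 28.2 and Z on the −x side, so Z = (-28.20, 0.000). The tangent condition forces DZ to be normal to EZ, so D = Z + (0, -10.2) = (-28.20, -10.20). On A1, Z sits at bearing 90° from D; a 140° counterclockwise sweep puts F at bearing 230°, so F = D + 10.2·(cos 230°, sin 230°) = (-34.76, -18.01). The tangent condition forces DF to be normal to FH, so FH runs along (−sin 230°, cos 230°); with |FH| = 16.1, H = (-22.42, -28.36). Then |EH| = |H − E| = 36.16.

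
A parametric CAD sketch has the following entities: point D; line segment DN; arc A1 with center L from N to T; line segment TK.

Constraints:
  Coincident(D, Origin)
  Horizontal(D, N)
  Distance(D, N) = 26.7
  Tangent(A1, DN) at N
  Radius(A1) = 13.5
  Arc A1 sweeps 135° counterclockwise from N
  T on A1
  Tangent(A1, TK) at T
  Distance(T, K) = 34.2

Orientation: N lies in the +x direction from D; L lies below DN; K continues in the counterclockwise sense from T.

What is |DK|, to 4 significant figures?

62.76

On A1, N sits at bearing 90° from L; a 135° counterclockwise sweep puts T at bearing 225°, so T = L + 13.5·(cos 225°, sin 225°) = (17.15, -23.05). The tangent condition forces LT to be normal to TK, so TK runs along (−sin 225°, cos 225°); with |TK| = 34.2, K = (41.34, -47.23). Then |DK| = |K − D| = 62.76.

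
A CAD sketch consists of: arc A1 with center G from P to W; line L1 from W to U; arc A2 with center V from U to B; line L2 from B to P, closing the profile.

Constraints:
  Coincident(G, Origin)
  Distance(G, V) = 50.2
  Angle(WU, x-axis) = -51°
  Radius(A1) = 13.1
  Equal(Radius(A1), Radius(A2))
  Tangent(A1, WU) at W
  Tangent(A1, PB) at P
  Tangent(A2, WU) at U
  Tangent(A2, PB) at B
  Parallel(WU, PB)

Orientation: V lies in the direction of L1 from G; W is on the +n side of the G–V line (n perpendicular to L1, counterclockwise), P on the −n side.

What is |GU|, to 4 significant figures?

51.88

Tangency of A1 to both parallel lines with radius 13.1 puts W and P at G ± 13.1·n: W = (10.18, 8.244), P = (-10.18, -8.244). Equal radii place U and B the same way about V: U = V + 13.1·n = (41.77, -30.77), B = V − 13.1·n = (21.41, -47.26). Then |GU| = |U − G| = 51.88.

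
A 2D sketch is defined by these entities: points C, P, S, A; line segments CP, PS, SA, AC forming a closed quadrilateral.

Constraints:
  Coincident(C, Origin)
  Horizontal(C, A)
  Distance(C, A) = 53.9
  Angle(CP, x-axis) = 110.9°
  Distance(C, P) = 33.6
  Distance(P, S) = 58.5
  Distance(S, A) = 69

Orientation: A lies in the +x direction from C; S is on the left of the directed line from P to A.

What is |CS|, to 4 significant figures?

74.97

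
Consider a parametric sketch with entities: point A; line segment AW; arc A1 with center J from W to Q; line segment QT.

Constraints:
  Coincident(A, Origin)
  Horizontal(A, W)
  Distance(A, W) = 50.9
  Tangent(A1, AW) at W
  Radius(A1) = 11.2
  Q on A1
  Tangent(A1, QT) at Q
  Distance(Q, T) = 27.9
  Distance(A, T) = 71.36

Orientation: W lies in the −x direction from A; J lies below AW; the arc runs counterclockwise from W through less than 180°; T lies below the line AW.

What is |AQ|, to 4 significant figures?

63.26

A is at the origin; A and W share the same y with |AW| = 50.9 and W on the −x side, so W = (-50.90, 0.000). Since A1 is tangent to AW there, JW ⟂ AW, so J = W + (0, -11.2) = (-50.90, -11.20). Since JQ ⟂ QT (tangency), |JT| = √(11.2² + 27.9²) = 30.06 regardless of where Q sits on A1. So T lies on both circle(A, 71.36) and circle(J, 30.06); the below-AW intersection is T = (-58.99, -40.16). Q is the foot of the tangent from T: Q = (-62.03, -12.42).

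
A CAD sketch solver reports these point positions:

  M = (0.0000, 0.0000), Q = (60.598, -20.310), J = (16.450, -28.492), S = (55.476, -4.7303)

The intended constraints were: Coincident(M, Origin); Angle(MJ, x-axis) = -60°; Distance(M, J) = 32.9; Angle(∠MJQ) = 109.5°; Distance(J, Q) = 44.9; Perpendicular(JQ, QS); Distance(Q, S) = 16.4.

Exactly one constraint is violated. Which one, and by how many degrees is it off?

Perpendicular(JQ, QS) — off by 7.70°.

M = (0.00, 0.00) ✓; MJ at -60.00° ✓; |MJ| = 32.90 ✓; ∠MJQ = 109.5° ✓; |JQ| = 44.90 ✓; ∠(JQ, QS) = 97.70° ✗; |QS| = 16.40 ✓.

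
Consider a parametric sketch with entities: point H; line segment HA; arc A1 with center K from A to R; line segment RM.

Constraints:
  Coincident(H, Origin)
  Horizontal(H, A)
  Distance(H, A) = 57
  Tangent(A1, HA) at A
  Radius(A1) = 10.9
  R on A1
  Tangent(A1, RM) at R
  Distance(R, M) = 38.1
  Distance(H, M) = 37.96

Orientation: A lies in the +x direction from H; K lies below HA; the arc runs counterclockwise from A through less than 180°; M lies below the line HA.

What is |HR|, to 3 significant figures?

49.3

H is at the origin; HA is horizontal with |HA| = 57.0 and A on the +x side, so A = (57.0, 0.00). The tangent condition forces KA to be normal to HA, so K = A + (0, -10.9) = (57.0, -10.9). Since KR ⟂ RM (tangency), |KM| = √(10.9² + 38.1²) = 39.6 regardless of where R sits on A1. So M lies on both circle(H, 37.96) and circle(K, 39.6); the below-HA intersection is M = (22.6, -30.5). R is the foot of the tangent from M: R = (49.2, -3.28).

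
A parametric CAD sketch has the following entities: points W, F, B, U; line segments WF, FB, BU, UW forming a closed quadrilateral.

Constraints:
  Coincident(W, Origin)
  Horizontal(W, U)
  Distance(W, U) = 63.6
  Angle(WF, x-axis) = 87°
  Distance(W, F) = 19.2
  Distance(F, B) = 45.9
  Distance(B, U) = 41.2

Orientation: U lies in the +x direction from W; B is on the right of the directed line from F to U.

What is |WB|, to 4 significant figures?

32.78

W is at the origin; WU is horizontal with |WU| = 63.6 and U in +x, so U = (63.6, 0). WF runs at 87.0° with |WF| = 19.2, so F = (1.005, 19.17). B is determined by |FB| = 45.9 and |BU| = 41.2 together: it lies at the intersection of circle(F, 45.9) and circle(U, 41.2). With |FU| = 65.47, the foot of the radical line on FU is 35.86 from F and the perpendicular offset is √(45.9² − 35.86²) = 28.65. Taking the right-of-FU solution: B = (26.90, -18.72).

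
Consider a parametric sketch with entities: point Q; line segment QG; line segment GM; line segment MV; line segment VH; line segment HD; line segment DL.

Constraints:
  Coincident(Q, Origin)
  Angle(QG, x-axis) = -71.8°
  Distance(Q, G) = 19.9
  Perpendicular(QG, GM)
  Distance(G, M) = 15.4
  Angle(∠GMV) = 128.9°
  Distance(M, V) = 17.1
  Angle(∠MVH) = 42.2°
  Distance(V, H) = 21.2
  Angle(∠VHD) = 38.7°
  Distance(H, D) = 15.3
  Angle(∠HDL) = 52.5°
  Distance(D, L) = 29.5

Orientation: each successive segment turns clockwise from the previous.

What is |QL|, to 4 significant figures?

18.68

Q is at the origin; QG runs at -71.8° with length 19.9, so G = (6.215, -18.90). The perpendicularity gives GM at right angles to QG, so GM runs at -161.8°; with |GM| = 15.4, M = (-8.414, -23.71). ∠GMV = 128.9° gives MV at 147.1° from the x-axis; with |MV| = 17.1, V = (-22.77, -14.43). ∠MVH = 42.2° gives VH at 9.300° from the x-axis; with |VH| = 21.2, H = (-1.850, -11.00). ∠VHD = 38.7° gives HD at -132.0° from the x-axis; with |HD| = 15.3, D = (-12.09, -22.37). ∠HDL = 52.5° gives DL at 100.5° from the x-axis; with |DL| = 29.5, L = (-17.46, 6.636). Then |QL| = |L − Q| = 18.68.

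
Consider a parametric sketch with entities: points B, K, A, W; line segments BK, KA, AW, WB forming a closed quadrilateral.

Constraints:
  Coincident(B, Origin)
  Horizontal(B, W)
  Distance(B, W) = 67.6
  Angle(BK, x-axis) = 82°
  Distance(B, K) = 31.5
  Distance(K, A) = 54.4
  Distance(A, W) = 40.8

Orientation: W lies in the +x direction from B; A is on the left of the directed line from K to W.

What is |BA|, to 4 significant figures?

70.37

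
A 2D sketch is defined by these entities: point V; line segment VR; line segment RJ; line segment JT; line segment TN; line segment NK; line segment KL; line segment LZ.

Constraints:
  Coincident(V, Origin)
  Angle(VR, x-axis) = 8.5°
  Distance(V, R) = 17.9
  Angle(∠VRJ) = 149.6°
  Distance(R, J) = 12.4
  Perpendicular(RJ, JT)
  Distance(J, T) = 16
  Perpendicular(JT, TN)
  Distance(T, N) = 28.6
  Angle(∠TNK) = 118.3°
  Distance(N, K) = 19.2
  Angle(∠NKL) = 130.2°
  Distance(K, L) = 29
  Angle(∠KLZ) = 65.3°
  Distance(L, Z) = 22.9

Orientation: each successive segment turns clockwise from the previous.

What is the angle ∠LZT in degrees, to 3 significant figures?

159°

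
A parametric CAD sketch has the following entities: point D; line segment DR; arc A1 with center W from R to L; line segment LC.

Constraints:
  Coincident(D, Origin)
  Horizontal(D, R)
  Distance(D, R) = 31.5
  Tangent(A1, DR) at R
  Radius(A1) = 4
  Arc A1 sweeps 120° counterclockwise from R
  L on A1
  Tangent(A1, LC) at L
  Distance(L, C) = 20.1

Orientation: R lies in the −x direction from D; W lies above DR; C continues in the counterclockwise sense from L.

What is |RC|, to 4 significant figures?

24.32

D is at the origin; D and R share the same y with |DR| = 31.5 and R on the −x side, so R = (-31.50, 0.000). The tangent condition forces WR to be normal to DR, so W = R + (0, 4) = (-31.50, 4.000). On A1, R sits at bearing -90° from W; a 120° counterclockwise sweep puts L at bearing 30°, so L = W + 4.0·(cos 30°, sin 30°) = (-28.04, 6.000). Since A1 is tangent to LC there, WL ⟂ LC, so LC runs along (−sin 30°, cos 30°); with |LC| = 20.1, C = (-38.09, 23.41). Then |RC| = |C − R| = 24.32.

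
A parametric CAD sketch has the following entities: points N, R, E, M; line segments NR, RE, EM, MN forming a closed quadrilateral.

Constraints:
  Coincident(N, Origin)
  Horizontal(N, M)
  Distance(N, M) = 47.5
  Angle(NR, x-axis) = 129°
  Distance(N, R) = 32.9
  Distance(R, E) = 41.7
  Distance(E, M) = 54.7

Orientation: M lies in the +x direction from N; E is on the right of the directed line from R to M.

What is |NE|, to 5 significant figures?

14.403

Checks: |RE| = 41.70 ✓; |EM| = 54.70 ✓.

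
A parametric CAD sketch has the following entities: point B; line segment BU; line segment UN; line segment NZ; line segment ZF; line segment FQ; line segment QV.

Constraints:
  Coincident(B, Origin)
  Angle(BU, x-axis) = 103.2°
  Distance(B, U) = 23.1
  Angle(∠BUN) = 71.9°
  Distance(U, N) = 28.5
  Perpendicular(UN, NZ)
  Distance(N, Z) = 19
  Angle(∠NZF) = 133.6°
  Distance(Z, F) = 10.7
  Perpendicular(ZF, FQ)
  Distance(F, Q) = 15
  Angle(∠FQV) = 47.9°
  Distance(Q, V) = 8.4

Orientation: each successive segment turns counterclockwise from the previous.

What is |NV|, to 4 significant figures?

18.11

B is at the origin; BU runs at 103.2° with length 23.1, so U = (-5.275, 22.49). ∠BUN = 71.9° gives UN at -148.7° from the x-axis; with |UN| = 28.5, N = (-29.63, 7.683). The perpendicularity gives NZ at right angles to UN, so NZ runs at -58.70°; with |NZ| = 19.0, Z = (-19.76, -8.551). ∠NZF = 133.6° gives ZF at -12.30° from the x-axis; with |ZF| = 10.7, F = (-9.302, -10.83). ZF ⟂ FQ, so FQ runs at 77.70°; with |FQ| = 15.0, Q = (-6.106, 3.825). ∠FQV = 47.9° gives QV at -150.2° from the x-axis; with |QV| = 8.4, V = (-13.40, -0.3497). Then |NV| = |V − N| = 18.11.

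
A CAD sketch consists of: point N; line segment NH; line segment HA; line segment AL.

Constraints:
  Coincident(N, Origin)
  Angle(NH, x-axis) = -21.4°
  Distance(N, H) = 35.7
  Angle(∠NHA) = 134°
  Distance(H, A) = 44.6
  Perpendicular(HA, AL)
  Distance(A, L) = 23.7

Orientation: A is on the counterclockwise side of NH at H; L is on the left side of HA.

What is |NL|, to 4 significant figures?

69.43

∠NHA = 134.0°, so HA runs at -21.4° + (180° − 134.0°) = 24.60° from the x-axis; with |HA| = 44.6, A = H + 44.6·(cos 24.60°, sin 24.60°) = (73.79, 5.540). HA ⟂ AL; with |AL| = 23.7 on the left of HA, L = A + 23.7·(-0.4163, 0.9092) = (63.92, 27.09). Then |NL| = |L − N| = 69.43.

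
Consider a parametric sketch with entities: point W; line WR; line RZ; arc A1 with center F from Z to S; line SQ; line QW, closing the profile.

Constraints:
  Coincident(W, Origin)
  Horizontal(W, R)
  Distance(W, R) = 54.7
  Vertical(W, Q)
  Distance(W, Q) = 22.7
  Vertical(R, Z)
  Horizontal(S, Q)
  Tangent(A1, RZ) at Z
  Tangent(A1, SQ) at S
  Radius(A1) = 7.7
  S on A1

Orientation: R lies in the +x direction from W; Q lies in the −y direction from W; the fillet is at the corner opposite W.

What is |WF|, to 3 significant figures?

49.3

W is at the origin; W and R share the same y with |WR| = 54.7 and R on the +x side, so R = (54.7, 0.00). WQ is vertical with |WQ| = 22.7 and Q on the −y side, so Q = (0.00, -22.7). The virtual corner opposite W is at (54.7, -22.7). Tangency of A1 to RZ means the radius FZ is perpendicular to RZ and A1 meets SQ tangentially, so FS is at right angles to SQ, with radius 7.7, so the center F sits 7.7 in from both sides at F = (47.0, -15.0). Then |WF| = |F − W| = 49.3.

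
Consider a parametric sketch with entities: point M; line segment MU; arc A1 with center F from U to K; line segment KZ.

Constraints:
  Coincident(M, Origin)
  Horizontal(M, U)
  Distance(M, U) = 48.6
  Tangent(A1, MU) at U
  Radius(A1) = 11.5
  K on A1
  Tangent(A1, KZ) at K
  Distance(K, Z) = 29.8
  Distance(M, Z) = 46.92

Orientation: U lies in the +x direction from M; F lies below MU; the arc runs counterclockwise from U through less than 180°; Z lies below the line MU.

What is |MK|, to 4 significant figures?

38.47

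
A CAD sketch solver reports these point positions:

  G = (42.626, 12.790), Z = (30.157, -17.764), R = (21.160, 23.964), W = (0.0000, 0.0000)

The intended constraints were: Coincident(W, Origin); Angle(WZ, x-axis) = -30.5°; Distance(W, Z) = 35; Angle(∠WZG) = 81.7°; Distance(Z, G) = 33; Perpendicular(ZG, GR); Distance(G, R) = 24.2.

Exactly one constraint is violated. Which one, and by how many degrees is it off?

Perpendicular(ZG, GR) — off by 5.30°.

W = (0.00, 0.00) ✓; WZ at -30.50° ✓; |WZ| = 35.00 ✓; ∠WZG = 81.70° ✓; |ZG| = 33.00 ✓; ∠(ZG, GR) = 84.70° ✗; |GR| = 24.20 ✓.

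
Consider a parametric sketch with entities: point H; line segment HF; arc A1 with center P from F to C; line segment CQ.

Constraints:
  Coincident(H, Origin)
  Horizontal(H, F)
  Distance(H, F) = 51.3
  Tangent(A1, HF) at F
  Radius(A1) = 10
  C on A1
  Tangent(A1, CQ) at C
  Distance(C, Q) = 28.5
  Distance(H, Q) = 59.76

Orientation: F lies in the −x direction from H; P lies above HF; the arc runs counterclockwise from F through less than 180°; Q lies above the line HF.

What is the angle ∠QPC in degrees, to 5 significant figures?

70.665°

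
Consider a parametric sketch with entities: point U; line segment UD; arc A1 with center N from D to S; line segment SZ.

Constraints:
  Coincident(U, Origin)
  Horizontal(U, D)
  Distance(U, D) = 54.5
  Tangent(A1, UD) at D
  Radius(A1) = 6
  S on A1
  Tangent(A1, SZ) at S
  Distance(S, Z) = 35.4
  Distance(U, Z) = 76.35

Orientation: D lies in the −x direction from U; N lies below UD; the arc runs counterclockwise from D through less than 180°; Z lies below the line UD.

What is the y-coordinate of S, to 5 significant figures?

-5.2660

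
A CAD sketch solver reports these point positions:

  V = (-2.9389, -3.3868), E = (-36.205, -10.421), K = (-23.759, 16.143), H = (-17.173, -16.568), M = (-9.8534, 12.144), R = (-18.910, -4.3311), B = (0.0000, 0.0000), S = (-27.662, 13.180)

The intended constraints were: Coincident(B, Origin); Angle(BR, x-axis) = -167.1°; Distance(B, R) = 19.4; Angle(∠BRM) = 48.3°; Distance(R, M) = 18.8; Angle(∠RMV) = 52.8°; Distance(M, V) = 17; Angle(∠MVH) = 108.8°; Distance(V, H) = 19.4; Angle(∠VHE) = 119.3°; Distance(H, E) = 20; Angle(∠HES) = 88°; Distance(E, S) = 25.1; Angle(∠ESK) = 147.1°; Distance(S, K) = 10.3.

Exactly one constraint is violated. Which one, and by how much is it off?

Distance(S, K) = 10.3 — off by 5.40.

B = (0.00, 0.00) ✓; BR at -167.1° ✓; |BR| = 19.40 ✓; ∠BRM = 48.30° ✓; |RM| = 18.80 ✓; ∠RMV = 52.80° ✓; |MV| = 17.00 ✓; ∠MVH = 108.8° ✓; |VH| = 19.40 ✓; ∠VHE = 119.3° ✓; |HE| = 20.00 ✓; ∠HES = 88.00° ✓; |ES| = 25.10 ✓; ∠ESK = 147.1° ✓; |SK| = 4.900 ✗.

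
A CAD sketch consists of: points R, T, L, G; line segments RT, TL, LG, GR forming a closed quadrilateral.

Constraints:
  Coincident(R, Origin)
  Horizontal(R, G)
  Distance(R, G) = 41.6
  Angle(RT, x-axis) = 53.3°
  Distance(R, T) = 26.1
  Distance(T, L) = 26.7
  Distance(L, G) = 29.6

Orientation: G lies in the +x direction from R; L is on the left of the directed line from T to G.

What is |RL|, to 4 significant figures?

50.44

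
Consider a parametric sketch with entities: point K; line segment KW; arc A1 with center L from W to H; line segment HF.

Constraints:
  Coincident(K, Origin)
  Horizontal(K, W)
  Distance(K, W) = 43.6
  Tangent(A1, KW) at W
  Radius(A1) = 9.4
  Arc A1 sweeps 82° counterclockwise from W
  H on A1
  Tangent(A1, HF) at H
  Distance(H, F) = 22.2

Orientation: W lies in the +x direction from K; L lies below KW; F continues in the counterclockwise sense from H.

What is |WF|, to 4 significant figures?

32.53

K is at the origin; K and W share the same y with |KW| = 43.6 and W on the +x side, so W = (43.60, 0.000). Tangency of A1 to KW means the radius LW is perpendicular to KW, so L = W + (0, -9.4) = (43.60, -9.400). On A1, W sits at bearing 90° from L; an 82° counterclockwise sweep puts H at bearing 172°, so H = L + 9.4·(cos 172°, sin 172°) = (34.29, -8.092). A1 meets HF tangentially, so LH is at right angles to HF, so HF runs along (−sin 172°, cos 172°); with |HF| = 22.2, F = (31.20, -30.08). Then |WF| = |F − W| = 32.53.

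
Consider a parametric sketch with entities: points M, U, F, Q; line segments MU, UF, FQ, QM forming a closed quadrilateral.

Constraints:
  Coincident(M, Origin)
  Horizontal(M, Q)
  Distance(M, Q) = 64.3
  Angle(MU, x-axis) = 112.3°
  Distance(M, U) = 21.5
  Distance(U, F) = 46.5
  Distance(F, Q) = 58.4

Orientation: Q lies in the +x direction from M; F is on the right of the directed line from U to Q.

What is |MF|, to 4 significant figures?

25.01

Checks: |UF| = 46.50 ✓; |FQ| = 58.40 ✓.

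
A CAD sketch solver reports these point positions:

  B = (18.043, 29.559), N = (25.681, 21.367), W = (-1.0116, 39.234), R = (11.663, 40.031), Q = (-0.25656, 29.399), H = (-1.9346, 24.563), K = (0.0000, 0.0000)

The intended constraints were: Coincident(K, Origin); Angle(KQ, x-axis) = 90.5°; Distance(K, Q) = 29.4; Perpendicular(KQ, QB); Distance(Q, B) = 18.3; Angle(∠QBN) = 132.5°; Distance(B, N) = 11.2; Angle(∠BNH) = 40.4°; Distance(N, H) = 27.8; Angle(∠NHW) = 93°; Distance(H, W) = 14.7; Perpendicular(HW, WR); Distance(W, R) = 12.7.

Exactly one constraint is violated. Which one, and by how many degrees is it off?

Perpendicular(HW, WR) — off by 7.20°.

K = (0.00, 0.00) ✓; KQ at 90.50° ✓; |KQ| = 29.40 ✓; ∠(KQ, QB) = 90.00° ✓; |QB| = 18.30 ✓; ∠QBN = 132.5° ✓; |BN| = 11.20 ✓; ∠BNH = 40.40° ✓; |NH| = 27.80 ✓; ∠NHW = 93.00° ✓; |HW| = 14.70 ✓; ∠(HW, WR) = 82.80° ✗; |WR| = 12.70 ✓.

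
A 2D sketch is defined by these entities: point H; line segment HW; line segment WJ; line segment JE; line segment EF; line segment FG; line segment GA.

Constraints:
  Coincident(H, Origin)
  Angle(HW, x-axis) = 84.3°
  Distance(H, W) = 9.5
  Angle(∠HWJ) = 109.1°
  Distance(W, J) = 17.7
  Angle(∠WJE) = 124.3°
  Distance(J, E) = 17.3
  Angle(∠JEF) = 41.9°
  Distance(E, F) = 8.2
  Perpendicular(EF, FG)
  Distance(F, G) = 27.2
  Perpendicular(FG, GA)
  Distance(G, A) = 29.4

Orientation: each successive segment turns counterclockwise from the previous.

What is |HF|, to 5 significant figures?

22.843

∠WJE = 124.3° gives JE at -149.10° from the x-axis; with |JE| = 17.3, E = (-29.969, 7.9931). ∠JEF = 41.9° gives EF at -11.000° from the x-axis; with |EF| = 8.2, F = (-21.919, 6.4284). Then |HF| = |F − H| = 22.843.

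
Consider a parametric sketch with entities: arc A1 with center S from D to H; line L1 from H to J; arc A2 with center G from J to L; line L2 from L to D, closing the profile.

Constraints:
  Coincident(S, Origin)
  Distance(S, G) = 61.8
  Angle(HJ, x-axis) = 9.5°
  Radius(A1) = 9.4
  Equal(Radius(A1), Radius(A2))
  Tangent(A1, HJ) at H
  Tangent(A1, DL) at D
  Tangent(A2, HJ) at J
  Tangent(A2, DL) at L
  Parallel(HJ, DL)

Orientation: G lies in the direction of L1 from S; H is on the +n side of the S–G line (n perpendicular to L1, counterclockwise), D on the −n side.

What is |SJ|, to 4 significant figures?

62.51

The slot axis is L1's direction at 9.5°, so u = (cos 9.5°, sin 9.5°) = (0.9863, 0.1650) and n = (−sin 9.5°, cos 9.5°) = (-0.1650, 0.9863). S is at the origin and G lies 61.8 along u from S, so G = 61.8·u = (60.95, 10.20). Tangency of A1 to both parallel lines with radius 9.4 puts H and D at S ± 9.4·n: H = (-1.551, 9.271), D = (1.551, -9.271). Equal radii place J and L the same way about G: J = G + 9.4·n = (59.40, 19.47), L = G − 9.4·n = (62.50, 0.9289). Then |SJ| = |J − S| = 62.51.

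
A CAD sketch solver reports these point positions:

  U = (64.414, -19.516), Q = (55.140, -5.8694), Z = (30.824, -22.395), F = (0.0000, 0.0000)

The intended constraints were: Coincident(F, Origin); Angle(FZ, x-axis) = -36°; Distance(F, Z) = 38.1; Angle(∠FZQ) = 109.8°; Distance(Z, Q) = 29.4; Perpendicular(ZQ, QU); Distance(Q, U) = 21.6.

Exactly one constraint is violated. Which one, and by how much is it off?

Distance(Q, U) = 21.6 — off by 5.10.

F = (0.00, 0.00) ✓; FZ at -36.00° ✓; |FZ| = 38.10 ✓; ∠FZQ = 109.8° ✓; |ZQ| = 29.40 ✓; ∠(ZQ, QU) = 90.00° ✓; |QU| = 16.50 ✗.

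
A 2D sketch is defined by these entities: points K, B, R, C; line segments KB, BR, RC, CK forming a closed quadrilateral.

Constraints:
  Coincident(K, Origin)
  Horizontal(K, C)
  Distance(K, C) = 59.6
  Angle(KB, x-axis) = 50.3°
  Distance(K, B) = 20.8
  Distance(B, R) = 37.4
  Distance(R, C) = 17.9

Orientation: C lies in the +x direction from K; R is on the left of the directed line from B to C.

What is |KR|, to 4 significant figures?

53.01

K is at the origin; K and C share the same y with |KC| = 59.6 and C in +x, so C = (59.6, 0). KB runs at 50.3° with |KB| = 20.8, so B = (13.29, 16.00). R is determined by |BR| = 37.4 and |RC| = 17.9 together: it lies at the intersection of circle(B, 37.4) and circle(C, 17.9). With |BC| = 49.00, the foot of the radical line on BC is 35.50 from B and the perpendicular offset is √(37.4² − 35.50²) = 11.76. Taking the left-of-BC solution: R = (50.68, 15.52).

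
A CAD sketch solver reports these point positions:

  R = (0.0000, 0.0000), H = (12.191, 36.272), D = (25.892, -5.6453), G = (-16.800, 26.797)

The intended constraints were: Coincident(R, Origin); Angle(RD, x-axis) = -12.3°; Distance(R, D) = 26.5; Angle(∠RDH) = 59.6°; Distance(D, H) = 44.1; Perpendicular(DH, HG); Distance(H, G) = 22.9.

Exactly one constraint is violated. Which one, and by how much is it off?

Distance(H, G) = 22.9 — off by 7.60.

R = (0.00, 0.00) ✓; RD at -12.30° ✓; |RD| = 26.50 ✓; ∠RDH = 59.60° ✓; |DH| = 44.10 ✓; ∠(DH, HG) = 90.00° ✓; |HG| = 30.50 ✗.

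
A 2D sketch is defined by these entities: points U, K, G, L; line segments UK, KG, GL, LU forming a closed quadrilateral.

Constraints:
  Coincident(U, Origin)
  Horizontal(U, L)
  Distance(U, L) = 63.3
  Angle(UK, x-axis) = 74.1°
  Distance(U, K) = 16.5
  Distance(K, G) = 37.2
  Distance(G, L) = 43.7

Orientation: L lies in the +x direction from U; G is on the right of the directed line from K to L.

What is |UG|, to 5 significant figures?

28.180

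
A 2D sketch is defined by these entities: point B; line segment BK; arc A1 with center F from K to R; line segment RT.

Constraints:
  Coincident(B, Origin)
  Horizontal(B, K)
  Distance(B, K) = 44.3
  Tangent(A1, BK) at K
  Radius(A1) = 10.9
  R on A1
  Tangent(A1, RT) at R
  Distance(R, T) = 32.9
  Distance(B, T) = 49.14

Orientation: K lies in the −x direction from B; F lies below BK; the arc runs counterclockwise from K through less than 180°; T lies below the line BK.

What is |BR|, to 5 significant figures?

54.974

Checks: ∠(FK, KB) = 90.00° ✓; |FK| = 10.90 ✓; |FR| = 10.90 ✓; ∠(FR, RT) = 90.00° ✓; |RT| = 32.90 ✓; |BT| = 49.14 ✓.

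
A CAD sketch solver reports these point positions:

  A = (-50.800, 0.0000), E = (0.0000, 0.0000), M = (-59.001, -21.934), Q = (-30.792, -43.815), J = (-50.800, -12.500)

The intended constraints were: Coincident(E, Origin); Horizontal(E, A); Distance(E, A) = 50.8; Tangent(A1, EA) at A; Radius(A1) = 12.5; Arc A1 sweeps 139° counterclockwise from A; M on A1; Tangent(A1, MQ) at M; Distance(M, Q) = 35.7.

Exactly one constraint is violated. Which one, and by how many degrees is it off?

Tangent(A1, MQ) at M — off by 3.20°.

E = (0.00, 0.00) ✓; E.y = 0.00, A.y = 0.00 ✓; |EA| = 50.80 ✓; ∠(JA, AE) = 90.00° ✓; |JA| = 12.50 ✓; bearing(J→M) − bearing(J→A) = 139.0° ✓; |JM| = 12.50 ✓; ∠(JM, MQ) = 86.80° ✗; |MQ| = 35.70 ✓.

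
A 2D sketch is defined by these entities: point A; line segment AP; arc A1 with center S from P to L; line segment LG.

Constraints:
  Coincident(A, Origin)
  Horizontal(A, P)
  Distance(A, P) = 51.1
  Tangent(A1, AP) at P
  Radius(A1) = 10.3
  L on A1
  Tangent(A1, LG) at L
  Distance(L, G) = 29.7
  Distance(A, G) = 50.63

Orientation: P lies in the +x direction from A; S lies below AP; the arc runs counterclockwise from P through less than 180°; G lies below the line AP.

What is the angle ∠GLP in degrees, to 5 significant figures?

141.33°

Checks: |SL| = 10.30 ✓; ∠(SL, LG) = 90.00° ✓; |LG| = 29.70 ✓; |AG| = 50.63 ✓.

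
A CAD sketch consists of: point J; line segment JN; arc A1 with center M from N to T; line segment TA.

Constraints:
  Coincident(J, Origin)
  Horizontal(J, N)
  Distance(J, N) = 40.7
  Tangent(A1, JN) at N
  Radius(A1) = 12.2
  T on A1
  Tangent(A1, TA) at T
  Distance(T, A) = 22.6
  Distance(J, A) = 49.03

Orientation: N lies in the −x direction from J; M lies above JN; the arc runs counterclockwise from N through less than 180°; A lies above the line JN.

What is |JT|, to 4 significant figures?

32.07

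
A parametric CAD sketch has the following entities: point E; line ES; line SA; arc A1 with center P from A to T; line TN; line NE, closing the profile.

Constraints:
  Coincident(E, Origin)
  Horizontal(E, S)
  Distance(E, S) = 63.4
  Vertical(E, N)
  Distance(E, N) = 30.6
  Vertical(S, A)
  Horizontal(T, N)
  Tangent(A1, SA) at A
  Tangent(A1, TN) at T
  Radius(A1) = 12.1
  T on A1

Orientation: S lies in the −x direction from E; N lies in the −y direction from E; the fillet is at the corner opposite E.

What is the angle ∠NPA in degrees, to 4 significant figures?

166.7°

E is at the origin; ES is horizontal with |ES| = 63.4 and S on the −x side, so S = (-63.40, 0.000). E and N share the same x with |EN| = 30.6 and N on the −y side, so N = (0.000, -30.60). The virtual corner opposite E is at (-63.40, -30.60). The tangent condition forces PA to be normal to SA and tangency of A1 to TN means the radius PT is perpendicular to TN, with radius 12.1, so the center P sits 12.1 in from both sides at P = (-51.30, -18.50). That places the tangent points at A = (-63.40, -18.50) on SA and T = (-51.30, -30.60) on TN. Then cos ∠NPA = PN·PA / (|PN||PA|), giving 166.7°.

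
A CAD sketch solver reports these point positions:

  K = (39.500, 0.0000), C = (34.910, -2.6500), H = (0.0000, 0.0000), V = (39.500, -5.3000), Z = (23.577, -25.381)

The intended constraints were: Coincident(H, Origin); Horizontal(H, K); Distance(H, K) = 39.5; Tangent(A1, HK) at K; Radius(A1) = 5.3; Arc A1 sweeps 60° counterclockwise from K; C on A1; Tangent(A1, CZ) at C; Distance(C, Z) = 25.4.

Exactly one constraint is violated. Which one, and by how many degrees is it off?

Tangent(A1, CZ) at C — off by 3.50°.

H = (0.00, 0.00) ✓; H.y = 0.00, K.y = 0.00 ✓; |HK| = 39.50 ✓; ∠(VK, KH) = 90.00° ✓; |VK| = 5.300 ✓; bearing(V→C) − bearing(V→K) = 60.00° ✓; |VC| = 5.300 ✓; ∠(VC, CZ) = 86.50° ✗; |CZ| = 25.40 ✓.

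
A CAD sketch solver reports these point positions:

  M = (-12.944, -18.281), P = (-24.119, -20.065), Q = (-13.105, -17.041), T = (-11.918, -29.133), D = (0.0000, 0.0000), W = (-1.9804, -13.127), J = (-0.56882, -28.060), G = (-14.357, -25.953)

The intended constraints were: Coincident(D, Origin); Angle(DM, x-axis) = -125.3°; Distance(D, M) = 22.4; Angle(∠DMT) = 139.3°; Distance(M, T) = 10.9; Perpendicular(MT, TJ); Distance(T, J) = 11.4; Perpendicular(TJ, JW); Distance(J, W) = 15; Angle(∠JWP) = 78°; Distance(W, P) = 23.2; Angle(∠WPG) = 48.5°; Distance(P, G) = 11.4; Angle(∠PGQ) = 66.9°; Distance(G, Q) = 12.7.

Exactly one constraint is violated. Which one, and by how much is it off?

Distance(G, Q) = 12.7 — off by 3.70.

D = (0.00, 0.00) ✓; DM at -125.3° ✓; |DM| = 22.40 ✓; ∠DMT = 139.3° ✓; |MT| = 10.90 ✓; ∠(MT, TJ) = 90.00° ✓; |TJ| = 11.40 ✓; ∠(TJ, JW) = 90.00° ✓; |JW| = 15.00 ✓; ∠JWP = 78.00° ✓; |WP| = 23.20 ✓; ∠WPG = 48.50° ✓; |PG| = 11.40 ✓; ∠PGQ = 66.90° ✓; |GQ| = 9.000 ✗.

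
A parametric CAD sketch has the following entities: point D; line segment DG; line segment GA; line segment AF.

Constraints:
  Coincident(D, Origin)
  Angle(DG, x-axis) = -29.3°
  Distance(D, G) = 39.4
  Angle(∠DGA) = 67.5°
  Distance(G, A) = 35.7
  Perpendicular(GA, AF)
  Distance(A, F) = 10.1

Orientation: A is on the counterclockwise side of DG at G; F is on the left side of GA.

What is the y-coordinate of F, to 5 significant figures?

17.363

∠DGA = 67.5°, so GA runs at -29.3° + (180° − 67.5°) = 83.200° from the x-axis; with |GA| = 35.7, A = G + 35.7·(cos 83.200°, sin 83.200°) = (38.587, 16.167). The perpendicularity gives AF at right angles to GA; with |AF| = 10.1 on the left of GA, F = A + 10.1·(-0.99297, 0.11840) = (28.558, 17.363). So F.y = 17.363.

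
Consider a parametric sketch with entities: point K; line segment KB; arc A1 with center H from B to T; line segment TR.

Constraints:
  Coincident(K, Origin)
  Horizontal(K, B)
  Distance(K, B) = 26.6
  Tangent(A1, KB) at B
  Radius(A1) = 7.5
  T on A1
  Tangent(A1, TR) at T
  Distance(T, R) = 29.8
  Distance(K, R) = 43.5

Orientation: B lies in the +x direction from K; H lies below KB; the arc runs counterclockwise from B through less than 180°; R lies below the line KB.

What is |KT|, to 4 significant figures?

20.77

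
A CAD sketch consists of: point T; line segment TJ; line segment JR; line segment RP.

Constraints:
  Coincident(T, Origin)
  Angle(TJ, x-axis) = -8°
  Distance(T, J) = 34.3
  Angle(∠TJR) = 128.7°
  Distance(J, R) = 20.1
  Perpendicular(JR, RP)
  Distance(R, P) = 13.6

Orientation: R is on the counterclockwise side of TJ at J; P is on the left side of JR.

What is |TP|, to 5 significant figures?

43.583

∠TJR = 128.7°, so JR runs at -8.0° + (180° − 128.7°) = 43.300° from the x-axis; with |JR| = 20.1, R = J + 20.1·(cos 43.300°, sin 43.300°) = (48.594, 9.0113). JR ⟂ RP; with |RP| = 13.6 on the left of JR, P = R + 13.6·(-0.68582, 0.72777) = (39.267, 18.909). Then |TP| = |P − T| = 43.583.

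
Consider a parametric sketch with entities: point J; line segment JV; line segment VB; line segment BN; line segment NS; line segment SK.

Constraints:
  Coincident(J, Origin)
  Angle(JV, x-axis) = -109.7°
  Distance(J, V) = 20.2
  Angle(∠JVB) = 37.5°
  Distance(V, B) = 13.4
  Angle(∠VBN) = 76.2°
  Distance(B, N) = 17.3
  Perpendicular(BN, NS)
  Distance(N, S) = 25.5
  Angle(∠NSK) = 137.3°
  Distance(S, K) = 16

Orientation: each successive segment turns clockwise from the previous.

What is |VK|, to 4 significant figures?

24.46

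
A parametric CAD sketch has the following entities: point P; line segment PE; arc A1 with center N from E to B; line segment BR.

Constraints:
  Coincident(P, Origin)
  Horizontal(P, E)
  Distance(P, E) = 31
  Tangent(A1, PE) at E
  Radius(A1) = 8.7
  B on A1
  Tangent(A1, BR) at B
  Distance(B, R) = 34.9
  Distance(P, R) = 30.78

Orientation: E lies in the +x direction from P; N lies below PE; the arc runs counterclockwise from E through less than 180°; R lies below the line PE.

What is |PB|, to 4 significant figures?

24.40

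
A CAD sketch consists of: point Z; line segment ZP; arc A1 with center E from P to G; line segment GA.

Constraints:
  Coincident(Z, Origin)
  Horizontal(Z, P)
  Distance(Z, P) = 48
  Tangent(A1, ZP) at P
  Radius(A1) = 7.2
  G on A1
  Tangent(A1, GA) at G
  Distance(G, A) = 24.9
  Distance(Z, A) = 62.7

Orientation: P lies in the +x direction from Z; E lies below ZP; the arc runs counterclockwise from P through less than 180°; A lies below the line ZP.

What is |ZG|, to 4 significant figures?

43.02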